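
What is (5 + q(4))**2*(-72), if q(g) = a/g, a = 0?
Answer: -1800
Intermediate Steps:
q(g) = 0 (q(g) = 0/g = 0)
(5 + q(4))**2*(-72) = (5 + 0)**2*(-72) = 5**2*(-72) = 25*(-72) = -1800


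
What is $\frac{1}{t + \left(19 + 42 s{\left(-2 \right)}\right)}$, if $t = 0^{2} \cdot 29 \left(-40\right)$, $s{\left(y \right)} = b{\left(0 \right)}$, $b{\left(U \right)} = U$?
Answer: $\frac{1}{19} \approx 0.052632$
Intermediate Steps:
$s{\left(y \right)} = 0$
$t = 0$ ($t = 0 \cdot 29 \left(-40\right) = 0 \left(-40\right) = 0$)
$\frac{1}{t + \left(19 + 42 s{\left(-2 \right)}\right)} = \frac{1}{0 + \left(19 + 42 \cdot 0\right)} = \frac{1}{0 + \left(19 + 0\right)} = \frac{1}{0 + 19} = \frac{1}{19}$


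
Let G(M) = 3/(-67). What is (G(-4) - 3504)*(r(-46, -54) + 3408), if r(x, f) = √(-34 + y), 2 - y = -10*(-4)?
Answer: -800099568/67 - 1408626*I*√2/67 ≈ -1.1942e+7 - 29733.0*I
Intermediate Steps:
y = -38 (y = 2 - (-10)*(-4) = 2 - 1*40 = 2 - 40 = -38)
G(M) = -3/67 (G(M) = 3*(-1/67) = -3/67)
r(x, f) = 6*I*√2 (r(x, f) = √(-34 - 38) = √(-72) = 6*I*√2)
(G(-4) - 3504)*(r(-46, -54) + 3408) = (-3/67 - 3504)*(6*I*√2 + 3408) = -234771*(3408 + 6*I*√2)/67 = -800099568/67 - 1408626*I*√2/67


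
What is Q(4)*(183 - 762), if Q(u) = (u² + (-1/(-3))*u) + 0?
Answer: -10036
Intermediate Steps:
Q(u) = u² + u/3 (Q(u) = (u² + (-1*(-⅓))*u) + 0 = (u² + u/3) + 0 = u² + u/3)
Q(4)*(183 - 762) = (4*(⅓ + 4))*(183 - 762) = (4*(13/3))*(-579) = (52/3)*(-579) = -10036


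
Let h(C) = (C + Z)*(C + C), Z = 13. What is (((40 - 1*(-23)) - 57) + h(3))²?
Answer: 10404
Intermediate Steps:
h(C) = 2*C*(13 + C) (h(C) = (C + 13)*(C + C) = (13 + C)*(2*C) = 2*C*(13 + C))
(((40 - 1*(-23)) - 57) + h(3))² = (((40 - 1*(-23)) - 57) + 2*3*(13 + 3))² = (((40 + 23) - 57) + 2*3*16)² = ((63 - 57) + 96)² = (6 + 96)² = 102² = 10404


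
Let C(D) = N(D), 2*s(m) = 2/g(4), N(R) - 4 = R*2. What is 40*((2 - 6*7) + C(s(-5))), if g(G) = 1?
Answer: -1360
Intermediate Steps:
N(R) = 4 + 2*R (N(R) = 4 + R*2 = 4 + 2*R)
s(m) = 1 (s(m) = (2/1)/2 = (2*1)/2 = (½)*2 = 1)
C(D) = 4 + 2*D
40*((2 - 6*7) + C(s(-5))) = 40*((2 - 6*7) + (4 + 2*1)) = 40*((2 - 42) + (4 + 2)) = 40*(-40 + 6) = 40*(-34) = -1360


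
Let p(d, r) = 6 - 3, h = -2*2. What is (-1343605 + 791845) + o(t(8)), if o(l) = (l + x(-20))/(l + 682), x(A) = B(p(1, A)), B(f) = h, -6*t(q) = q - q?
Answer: -188150162/341 ≈ -5.5176e+5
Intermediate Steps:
t(q) = 0 (t(q) = -(q - q)/6 = -⅙*0 = 0)
h = -4
p(d, r) = 3
B(f) = -4
x(A) = -4
o(l) = (-4 + l)/(682 + l) (o(l) = (l - 4)/(l + 682) = (-4 + l)/(682 + l))
(-1343605 + 791845) + o(t(8)) = (-1343605 + 791845) + (-4 + 0)/(682 + 0) = -551760 - 4/682 = -551760 + (1/682)*(-4) = -551760 - 2/341 = -188150162/341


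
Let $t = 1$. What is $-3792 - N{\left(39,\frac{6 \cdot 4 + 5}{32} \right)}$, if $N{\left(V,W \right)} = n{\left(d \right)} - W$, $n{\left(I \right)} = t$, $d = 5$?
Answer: $- \frac{121347}{32} \approx -3792.1$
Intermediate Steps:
$n{\left(I \right)} = 1$
$N{\left(V,W \right)} = 1 - W$
$-3792 - N{\left(39,\frac{6 \cdot 4 + 5}{32} \right)} = -3792 - \left(1 - \frac{6 \cdot 4 + 5}{32}\right) = -3792 - \left(1 - \left(24 + 5\right) \frac{1}{32}\right) = -3792 - \left(1 - 29 \cdot \frac{1}{32}\right) = -3792 - \left(1 - \frac{29}{32}\right) = -3792 - \frac{3}{32} = - \frac{121347}{32}$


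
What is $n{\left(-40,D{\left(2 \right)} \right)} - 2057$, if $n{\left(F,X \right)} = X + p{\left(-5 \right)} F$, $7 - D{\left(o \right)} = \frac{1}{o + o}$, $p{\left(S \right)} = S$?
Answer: $- \frac{7401}{4} \approx -1850.3$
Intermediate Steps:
$D{\left(o \right)} = 7 - \frac{1}{2 o}$ ($D{\left(o \right)} = 7 - \frac{1}{o + o} = 7 - \frac{1}{2 o}$)
$n{\left(F,X \right)} = X - 5 F$
$n{\left(-40,D{\left(2 \right)} \right)} - 2057 = \left(\left(7 - \frac{1}{2 \cdot 2}\right) - -200\right) - 2057 = \left(\left(7 - \frac{1}{4}\right) + 200\right) - 2057 = \left(\frac{27}{4} + 200\right) - 2057 = \frac{827}{4} - 2057 = - \frac{7401}{4}$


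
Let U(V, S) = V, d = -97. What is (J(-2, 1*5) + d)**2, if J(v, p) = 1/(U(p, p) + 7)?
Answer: 1352569/144 ≈ 9392.8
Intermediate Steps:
J(v, p) = 1/(7 + p) (J(v, p) = 1/(p + 7) = 1/(7 + p))
(J(-2, 1*5) + d)**2 = (1/(7 + 1*5) - 97)**2 = (1/(7 + 5) - 97)**2 = (1/12 - 97)**2 = (-1163/12)**2 = 1352569/144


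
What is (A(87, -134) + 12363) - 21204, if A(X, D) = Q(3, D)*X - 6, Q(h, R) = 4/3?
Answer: -8731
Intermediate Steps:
Q(h, R) = 4/3 (Q(h, R) = 4*(1/3) = 4/3)
A(X, D) = -6 + 4*X/3 (A(X, D) = 4*X/3 - 6 = -6 + 4*X/3)
(A(87, -134) + 12363) - 21204 = ((-6 + (4/3)*87) + 12363) - 21204 = ((-6 + 116) + 12363) - 21204 = (110 + 12363) - 21204 = 12473 - 21204 = -8731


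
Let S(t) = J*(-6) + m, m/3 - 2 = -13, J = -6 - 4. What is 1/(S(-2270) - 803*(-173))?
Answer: 1/138946 ≈ 7.1970e-6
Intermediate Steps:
J = -10
m = -33 (m = 6 + 3*(-13) = 6 - 39 = -33)
S(t) = 27 (S(t) = -10*(-6) - 33 = 60 - 33 = 27)
1/(S(-2270) - 803*(-173)) = 1/(27 - 803*(-173)) = 1/(27 + 138919) = 1/138946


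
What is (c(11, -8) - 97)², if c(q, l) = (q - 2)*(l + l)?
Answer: 58081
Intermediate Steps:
c(q, l) = 2*l*(-2 + q) (c(q, l) = (-2 + q)*(2*l) = 2*l*(-2 + q))
(c(11, -8) - 97)² = (2*(-8)*(-2 + 11) - 97)² = (2*(-8)*9 - 97)² = (-144 - 97)² = (-241)² = 58081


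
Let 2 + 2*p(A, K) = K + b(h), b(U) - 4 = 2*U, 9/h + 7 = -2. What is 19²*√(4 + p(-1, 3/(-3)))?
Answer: 361*√14/2 ≈ 675.37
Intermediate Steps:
h = -1 (h = 9/(-7 - 2) = 9/(-9) = 9*(-⅑) = -1)
b(U) = 4 + 2*U
p(A, K) = K/2 (p(A, K) = -1 + (K + (4 + 2*(-1)))/2 = -1 + (K + (4 - 2))/2 = -1 + (K + 2)/2 = -1 + (2 + K)/2 = -1 + (1 + K/2) = K/2)
19²*√(4 + p(-1, 3/(-3))) = 19²*√(4 + (3/(-3))/2) = 361*√(4 + (3*(-⅓))/2) = 361*√(4 + (½)*(-1)) = 361*√(4 - ½) = 361*√(7/2) = 361*(√14/2) = 361*√14/2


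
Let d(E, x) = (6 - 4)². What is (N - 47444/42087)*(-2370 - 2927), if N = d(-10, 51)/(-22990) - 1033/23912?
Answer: 71735290839403321/11568388034280 ≈ 6201.0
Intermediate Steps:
d(E, x) = 4 (d(E, x) = 2² = 4)
N = -11922159/274868440 (N = 4/(-22990) - 1033/23912 = 4*(-1/22990) - 1033*1/23912 = -2/11495 - 1033/23912 = -11922159/274868440 ≈ -0.043374)
(N - 47444/42087)*(-2370 - 2927) = (-11922159/274868440 - 47444/42087)*(-2370 - 2927) = (-11922159/274868440 - 47444*1/42087)*(-5297) = (-11922159/274868440 - 47444/42087)*(-5297) = -13542626173193/11568388034280*(-5297) = 71735290839403321/11568388034280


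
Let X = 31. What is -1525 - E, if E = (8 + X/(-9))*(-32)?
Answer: -12413/9 ≈ -1379.2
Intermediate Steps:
E = -1312/9 (E = (8 + 31/(-9))*(-32) = (8 + 31*(-⅑))*(-32) = (8 - 31/9)*(-32) = (41/9)*(-32) = -1312/9 ≈ -145.78)
-1525 - E = -1525 - 1*(-1312/9) = -1525 + 1312/9 = -12413/9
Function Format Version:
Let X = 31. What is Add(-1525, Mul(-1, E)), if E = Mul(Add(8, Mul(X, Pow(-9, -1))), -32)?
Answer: Rational(-12413, 9) ≈ -1379.2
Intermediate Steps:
E = Rational(-1312, 9) (E = Mul(Add(8, Mul(31, Pow(-9, -1))), -32) = Mul(Add(8, Mul(31, Rational(-1, 9))), -32) = Mul(Add(8, Rational(-31, 9)), -32) = Mul(Rational(41, 9), -32) = Rational(-1312, 9) ≈ -145.78)
Add(-1525, Mul(-1, E)) = Add(-1525, Mul(-1, Rational(-1312, 9))) = Add(-1525, Rational(1312, 9)) = Rational(-12413, 9)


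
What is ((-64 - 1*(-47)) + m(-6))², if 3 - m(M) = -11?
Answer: 9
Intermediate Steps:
m(M) = 14 (m(M) = 3 - 1*(-11) = 3 + 11 = 14)
((-64 - 1*(-47)) + m(-6))² = ((-64 - 1*(-47)) + 14)² = ((-64 + 47) + 14)² = (-17 + 14)² = (-3)² = 9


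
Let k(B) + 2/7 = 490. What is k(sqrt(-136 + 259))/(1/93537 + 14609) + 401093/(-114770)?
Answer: -1899902120707207/548909000647630 ≈ -3.4612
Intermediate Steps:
k(B) = 3428/7 (k(B) = -2/7 + 490 = 3428/7)
k(sqrt(-136 + 259))/(1/93537 + 14609) + 401093/(-114770) = 3428/(7*(1/93537 + 14609)) + 401093/(-114770) = 3428/(7*(1/93537 + 14609)) + 401093*(-1/114770) = 3428/(7*(1366482034/93537)) - 401093/114770 = (3428/7)*(93537/1366482034) - 401093/114770 = 160322418/4782687119 - 401093/114770 = -1899902120707207/548909000647630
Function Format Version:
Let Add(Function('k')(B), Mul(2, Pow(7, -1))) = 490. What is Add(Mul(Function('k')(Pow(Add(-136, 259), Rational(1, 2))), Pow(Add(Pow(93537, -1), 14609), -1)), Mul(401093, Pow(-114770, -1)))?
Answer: Rational(-1899902120707207, 548909000647630) ≈ -3.4612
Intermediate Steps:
Function('k')(B) = Rational(3428, 7) (Function('k')(B) = Add(Rational(-2, 7), 490) = Rational(3428, 7))
Add(Mul(Function('k')(Pow(Add(-136, 259), Rational(1, 2))), Pow(Add(Pow(93537, -1), 14609), -1)), Mul(401093, Pow(-114770, -1))) = Add(Mul(Rational(3428, 7), Pow(Add(Pow(93537, -1), 14609), -1)), Mul(401093, Pow(-114770, -1))) = Add(Mul(Rational(3428, 7), Pow(Add(Rational(1, 93537), 14609), -1)), Mul(401093, Rational(-1, 114770))) = Add(Mul(Rational(3428, 7), Pow(Rational(1366482034, 93537), -1)), Rational(-401093, 114770)) = Add(Mul(Rational(3428, 7), Rational(93537, 1366482034)), Rational(-401093, 114770)) = Add(Rational(160322418, 4782687119), Rational(-401093, 114770)) = Rational(-1899902120707207, 548909000647630)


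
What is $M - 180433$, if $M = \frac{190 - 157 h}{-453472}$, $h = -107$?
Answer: $- \frac{81821330365}{453472} \approx -1.8043 \cdot 10^{5}$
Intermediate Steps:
$M = - \frac{16989}{453472}$ ($M = \frac{190 - -16799}{-453472} = \left(190 + 16799\right) \left(- \frac{1}{453472}\right) = 16989 \left(- \frac{1}{453472}\right) = - \frac{16989}{453472} \approx -0.037464$)
$M - 180433 = - \frac{16989}{453472} - 180433 = - \frac{81821330365}{453472}$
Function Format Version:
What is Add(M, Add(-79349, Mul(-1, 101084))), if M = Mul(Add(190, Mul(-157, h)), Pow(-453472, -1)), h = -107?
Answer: Rational(-81821330365, 453472) ≈ -1.8043e+5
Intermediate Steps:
M = Rational(-16989, 453472) (M = Mul(Add(190, Mul(-157, -107)), Pow(-453472, -1)) = Mul(Add(190, 16799), Rational(-1, 453472)) = Mul(16989, Rational(-1, 453472)) = Rational(-16989, 453472) ≈ -0.037464)
Add(M, Add(-79349, Mul(-1, 101084))) = Add(Rational(-16989, 453472), Add(-79349, Mul(-1, 101084))) = Add(Rational(-16989, 453472), Add(-79349, -101084)) = Add(Rational(-16989, 453472), -180433) = Rational(-81821330365, 453472)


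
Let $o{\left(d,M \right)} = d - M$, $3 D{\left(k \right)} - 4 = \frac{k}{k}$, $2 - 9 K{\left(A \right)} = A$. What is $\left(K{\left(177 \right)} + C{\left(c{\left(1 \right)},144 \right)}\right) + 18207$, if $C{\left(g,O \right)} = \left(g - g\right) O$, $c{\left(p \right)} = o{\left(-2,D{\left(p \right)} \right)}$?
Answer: $\frac{163688}{9} \approx 18188.0$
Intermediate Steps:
$K{\left(A \right)} = \frac{2}{9} - \frac{A}{9}$
$D{\left(k \right)} = \frac{5}{3}$ ($D{\left(k \right)} = \frac{4}{3} + \frac{k \frac{1}{k}}{3} = \frac{4}{3} + \frac{1}{3} \cdot 1 = \frac{4}{3} + \frac{1}{3} = \frac{5}{3}$)
$c{\left(p \right)} = - \frac{11}{3}$ ($c{\left(p \right)} = -2 - \frac{5}{3} = - \frac{11}{3}$)
$C{\left(g,O \right)} = 0$ ($C{\left(g,O \right)} = 0 O = 0$)
$\left(K{\left(177 \right)} + C{\left(c{\left(1 \right)},144 \right)}\right) + 18207 = \left(\left(\frac{2}{9} - \frac{59}{3}\right) + 0\right) + 18207 = \left(- \frac{175}{9} + 0\right) + 18207 = - \frac{175}{9} + 18207 = \frac{163688}{9}$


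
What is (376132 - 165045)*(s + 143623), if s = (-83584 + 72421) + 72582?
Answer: 43281700654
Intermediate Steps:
s = 61419 (s = -11163 + 72582 = 61419)
(376132 - 165045)*(s + 143623) = (376132 - 165045)*(61419 + 143623) = 211087*205042 = 43281700654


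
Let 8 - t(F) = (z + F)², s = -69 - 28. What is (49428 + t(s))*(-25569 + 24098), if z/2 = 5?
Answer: -61586357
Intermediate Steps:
z = 10 (z = 2*5 = 10)
s = -97
t(F) = 8 - (10 + F)²
(49428 + t(s))*(-25569 + 24098) = (49428 + (8 - (10 - 97)²))*(-25569 + 24098) = (49428 + (8 - 1*(-87)²))*(-1471) = (49428 + (8 - 1*7569))*(-1471) = (49428 + (8 - 7569))*(-1471) = (49428 - 7561)*(-1471) = 41867*(-1471) = -61586357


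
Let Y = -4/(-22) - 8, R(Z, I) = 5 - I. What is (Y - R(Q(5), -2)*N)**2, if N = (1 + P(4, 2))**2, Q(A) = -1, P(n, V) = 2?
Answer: 606841/121 ≈ 5015.2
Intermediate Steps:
N = 9 (N = (1 + 2)**2 = 3**2 = 9)
Y = -86/11 (Y = -4*(-1/22) - 8 = 2/11 - 8 = -86/11 ≈ -7.8182)
(Y - R(Q(5), -2)*N)**2 = (-86/11 - (5 - 1*(-2))*9)**2 = (-86/11 - (5 + 2)*9)**2 = (-86/11 - 7*9)**2 = (-86/11 - 1*63)**2 = (-86/11 - 63)**2 = (-779/11)**2 = 606841/121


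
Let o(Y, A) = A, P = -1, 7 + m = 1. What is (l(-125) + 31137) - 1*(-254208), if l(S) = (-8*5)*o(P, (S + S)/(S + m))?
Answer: 37370195/131 ≈ 2.8527e+5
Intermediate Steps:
m = -6 (m = -7 + 1 = -6)
l(S) = -80*S/(-6 + S) (l(S) = (-8*5)*((S + S)/(S - 6)) = -40*2*S/(-6 + S) = -80*S/(-6 + S))
(l(-125) + 31137) - 1*(-254208) = (-80*(-125)/(-6 - 125) + 31137) - 1*(-254208) = (-80*(-125)/(-131) + 31137) + 254208 = (-80*(-125)*(-1/131) + 31137) + 254208 = (-10000/131 + 31137) + 254208 = 4068947/131 + 254208 = 37370195/131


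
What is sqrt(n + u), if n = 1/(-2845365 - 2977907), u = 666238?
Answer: sqrt(5648115389423646230)/2911636 ≈ 816.23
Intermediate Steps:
n = -1/5823272 (n = 1/(-5823272) = -1/5823272 ≈ -1.7172e-7)
sqrt(n + u) = sqrt(-1/5823272 + 666238) = sqrt(3879685090735/5823272) = sqrt(5648115389423646230)/2911636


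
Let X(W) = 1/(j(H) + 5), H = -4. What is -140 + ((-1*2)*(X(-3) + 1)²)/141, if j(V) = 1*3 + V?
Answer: -157945/1128 ≈ -140.02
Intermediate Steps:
j(V) = 3 + V
X(W) = ¼ (X(W) = 1/((3 - 4) + 5) = 1/(-1 + 5) = 1/4 = ¼)
-140 + ((-1*2)*(X(-3) + 1)²)/141 = -140 + ((-1*2)*(¼ + 1)²)/141 = -140 - 2*(5/4)²*(1/141) = -140 - 2*25/16*(1/141) = -140 - 25/8*1/141 = -140 - 25/1128 = -157945/1128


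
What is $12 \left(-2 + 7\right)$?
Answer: $60$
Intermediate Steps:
$12 \left(-2 + 7\right) = 12 \cdot 5 = 60$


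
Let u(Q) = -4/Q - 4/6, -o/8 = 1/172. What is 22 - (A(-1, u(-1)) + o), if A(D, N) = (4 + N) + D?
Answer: 2027/129 ≈ 15.713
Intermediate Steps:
o = -2/43 (o = -8/172 = -8*1/172 = -2/43 ≈ -0.046512)
u(Q) = -2/3 - 4/Q (u(Q) = -4/Q - 4*1/6 = -4/Q - 2/3 = -2/3 - 4/Q)
A(D, N) = 4 + D + N
22 - (A(-1, u(-1)) + o) = 22 - ((4 - 1 + (-2/3 - 4/(-1))) - 2/43) = 22 - ((4 - 1 + (-2/3 - 4*(-1))) - 2/43) = 22 - ((4 - 1 + (-2/3 + 4)) - 2/43) = 22 - ((4 - 1 + 10/3) - 2/43) = 22 - (19/3 - 2/43) = 22 - 1*811/129 = 22 - 811/129 = 2027/129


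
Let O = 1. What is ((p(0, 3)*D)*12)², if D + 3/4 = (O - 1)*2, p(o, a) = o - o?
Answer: 0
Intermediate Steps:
p(o, a) = 0
D = -¾ (D = -¾ + (1 - 1)*2 = -¾ + 0*2 = -¾ + 0 = -¾ ≈ -0.75000)
((p(0, 3)*D)*12)² = ((0*(-¾))*12)² = (0*12)² = 0² = 0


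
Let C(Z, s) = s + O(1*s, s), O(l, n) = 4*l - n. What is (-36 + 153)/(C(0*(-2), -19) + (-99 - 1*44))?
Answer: -39/73 ≈ -0.53425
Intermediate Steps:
O(l, n) = -n + 4*l
C(Z, s) = 4*s (C(Z, s) = s + (-s + 4*(1*s)) = s + (-s + 4*s) = s + 3*s = 4*s)
(-36 + 153)/(C(0*(-2), -19) + (-99 - 1*44)) = (-36 + 153)/(4*(-19) + (-99 - 1*44)) = 117/(-76 + (-99 - 44)) = 117/(-76 - 143) = 117/(-219) = 117*(-1/219) = -39/73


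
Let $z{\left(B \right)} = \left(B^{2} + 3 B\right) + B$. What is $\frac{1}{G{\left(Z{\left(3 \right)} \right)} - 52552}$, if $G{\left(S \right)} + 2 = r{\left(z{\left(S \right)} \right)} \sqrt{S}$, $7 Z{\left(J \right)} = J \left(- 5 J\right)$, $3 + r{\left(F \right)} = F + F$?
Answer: $- \frac{638666}{33564515199} - \frac{49 i \sqrt{35}}{11188171733} \approx -1.9028 \cdot 10^{-5} - 2.591 \cdot 10^{-8} i$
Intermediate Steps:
$z{\left(B \right)} = B^{2} + 4 B$
$r{\left(F \right)} = -3 + 2 F$ ($r{\left(F \right)} = -3 + \left(F + F\right) = -3 + 2 F$)
$Z{\left(J \right)} = - \frac{5 J^{2}}{7}$ ($Z{\left(J \right)} = \frac{J \left(- 5 J\right)}{7} = \frac{\left(-5\right) J^{2}}{7} = - \frac{5 J^{2}}{7}$)
$G{\left(S \right)} = -2 + \sqrt{S} \left(-3 + 2 S \left(4 + S\right)\right)$ ($G{\left(S \right)} = -2 + \left(-3 + 2 S \left(4 + S\right)\right) \sqrt{S} = -2 + \sqrt{S} \left(-3 + 2 S \left(4 + S\right)\right)$)
$\frac{1}{G{\left(Z{\left(3 \right)} \right)} - 52552} = \frac{1}{\left(-2 + \sqrt{- \frac{5 \cdot 3^{2}}{7}} \left(-3 + 2 \left(- \frac{5 \cdot 3^{2}}{7}\right) \left(4 - \frac{5 \cdot 3^{2}}{7}\right)\right)\right) - 52552} = \frac{1}{\left(-2 + \sqrt{\left(- \frac{5}{7}\right) 9} \left(-3 + 2 \left(\left(- \frac{5}{7}\right) 9\right) \left(4 - \frac{45}{7}\right)\right)\right) - 52552} = \frac{1}{\left(-2 + \sqrt{- \frac{45}{7}} \left(-3 + 2 \left(- \frac{45}{7}\right) \left(4 - \frac{45}{7}\right)\right)\right) - 52552} = \frac{1}{\left(-2 + \frac{3 i \sqrt{35}}{7} \left(-3 + 2 \left(- \frac{45}{7}\right) \left(- \frac{17}{7}\right)\right)\right) - 52552} = \frac{1}{\left(-2 + \frac{3 i \sqrt{35}}{7} \left(-3 + \frac{1530}{49}\right)\right) - 52552} = \frac{1}{\left(-2 + \frac{3 i \sqrt{35}}{7} \cdot \frac{1383}{49}\right) - 52552} = \frac{1}{\left(-2 + \frac{4149 i \sqrt{35}}{343}\right) - 52552} = \frac{1}{-52554 + \frac{4149 i \sqrt{35}}{343}}$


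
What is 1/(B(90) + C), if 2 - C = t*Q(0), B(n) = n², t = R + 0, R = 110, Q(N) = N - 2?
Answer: 1/8322 ≈ 0.00012016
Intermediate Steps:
Q(N) = -2 + N
t = 110 (t = 110 + 0 = 110)
C = 222 (C = 2 - 110*(-2 + 0) = 2 - 110*(-2) = 2 - 1*(-220) = 2 + 220 = 222)
1/(B(90) + C) = 1/(90² + 222) = 1/(8100 + 222) = 1/8322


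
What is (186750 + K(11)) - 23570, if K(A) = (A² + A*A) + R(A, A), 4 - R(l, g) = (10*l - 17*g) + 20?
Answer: 163483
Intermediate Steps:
R(l, g) = -16 - 10*l + 17*g (R(l, g) = 4 - ((10*l - 17*g) + 20) = 4 - ((-17*g + 10*l) + 20) = 4 - (20 - 17*g + 10*l) = 4 + (-20 - 10*l + 17*g) = -16 - 10*l + 17*g)
K(A) = -16 + 2*A² + 7*A (K(A) = (A² + A*A) + (-16 - 10*A + 17*A) = (A² + A²) + (-16 + 7*A) = 2*A² + (-16 + 7*A) = -16 + 2*A² + 7*A)
(186750 + K(11)) - 23570 = (186750 + (-16 + 2*11² + 7*11)) - 23570 = (186750 + (-16 + 2*121 + 77)) - 23570 = (186750 + (-16 + 242 + 77)) - 23570 = (186750 + 303) - 23570 = 187053 - 23570 = 163483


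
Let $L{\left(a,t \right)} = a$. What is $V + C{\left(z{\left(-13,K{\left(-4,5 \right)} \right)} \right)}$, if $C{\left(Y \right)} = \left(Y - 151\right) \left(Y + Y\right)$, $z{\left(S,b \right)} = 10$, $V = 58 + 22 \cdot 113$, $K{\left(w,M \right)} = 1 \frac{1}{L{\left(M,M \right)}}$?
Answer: $-276$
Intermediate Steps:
$K{\left(w,M \right)} = \frac{1}{M}$ ($K{\left(w,M \right)} = 1 \frac{1}{M} = \frac{1}{M}$)
$V = 2544$ ($V = 58 + 2486 = 2544$)
$C{\left(Y \right)} = 2 Y \left(-151 + Y\right)$ ($C{\left(Y \right)} = \left(-151 + Y\right) 2 Y = 2 Y \left(-151 + Y\right)$)
$V + C{\left(z{\left(-13,K{\left(-4,5 \right)} \right)} \right)} = 2544 + 2 \cdot 10 \left(-151 + 10\right) = 2544 + 2 \cdot 10 \left(-141\right) = 2544 - 2820 = -276$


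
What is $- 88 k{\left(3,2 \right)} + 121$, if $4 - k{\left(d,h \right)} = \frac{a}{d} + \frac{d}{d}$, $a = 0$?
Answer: $-143$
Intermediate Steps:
$k{\left(d,h \right)} = 3$ ($k{\left(d,h \right)} = 4 - \left(\frac{0}{d} + \frac{d}{d}\right) = 4 - \left(0 + 1\right) = 4 - 1 = 3$)
$- 88 k{\left(3,2 \right)} + 121 = \left(-88\right) 3 + 121 = -264 + 121 = -143$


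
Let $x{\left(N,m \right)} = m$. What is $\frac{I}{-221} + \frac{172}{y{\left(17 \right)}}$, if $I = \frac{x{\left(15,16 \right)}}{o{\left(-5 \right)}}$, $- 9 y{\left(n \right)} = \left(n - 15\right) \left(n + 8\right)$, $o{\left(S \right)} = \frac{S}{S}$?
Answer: $- \frac{171454}{5525} \approx -31.032$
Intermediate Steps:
$o{\left(S \right)} = 1$
$y{\left(n \right)} = - \frac{\left(-15 + n\right) \left(8 + n\right)}{9}$ ($y{\left(n \right)} = - \frac{\left(n - 15\right) \left(n + 8\right)}{9} = - \frac{\left(-15 + n\right) \left(8 + n\right)}{9}$)
$I = 16$ ($I = \frac{16}{1} = 16 \cdot 1 = 16$)
$\frac{I}{-221} + \frac{172}{y{\left(17 \right)}} = \frac{16}{-221} + \frac{172}{\frac{40}{3} - \frac{17^{2}}{9} + \frac{7}{9} \cdot 17} = 16 \left(- \frac{1}{221}\right) + \frac{172}{\frac{40}{3} - \frac{289}{9} + \frac{119}{9}} = - \frac{16}{221} + \frac{172}{\frac{40}{3} - \frac{289}{9} + \frac{119}{9}} = - \frac{16}{221} + \frac{172}{- \frac{50}{9}} = - \frac{16}{221} + 172 \left(- \frac{9}{50}\right) = - \frac{16}{221} - \frac{774}{25} = - \frac{171454}{5525}$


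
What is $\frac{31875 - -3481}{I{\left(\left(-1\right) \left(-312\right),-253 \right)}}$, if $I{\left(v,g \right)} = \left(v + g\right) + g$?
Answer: $- \frac{17678}{97} \approx -182.25$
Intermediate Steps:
$I{\left(v,g \right)} = v + 2 g$ ($I{\left(v,g \right)} = \left(g + v\right) + g = v + 2 g$)
$\frac{31875 - -3481}{I{\left(\left(-1\right) \left(-312\right),-253 \right)}} = \frac{31875 - -3481}{\left(-1\right) \left(-312\right) + 2 \left(-253\right)} = \frac{31875 + 3481}{312 - 506} = \frac{35356}{-194} = 35356 \left(- \frac{1}{194}\right) = - \frac{17678}{97}$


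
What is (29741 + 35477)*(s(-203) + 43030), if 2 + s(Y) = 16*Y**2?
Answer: 45807297096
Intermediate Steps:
s(Y) = -2 + 16*Y**2
(29741 + 35477)*(s(-203) + 43030) = (29741 + 35477)*((-2 + 16*(-203)**2) + 43030) = 65218*((-2 + 16*41209) + 43030) = 65218*((-2 + 659344) + 43030) = 65218*(659342 + 43030) = 65218*702372 = 45807297096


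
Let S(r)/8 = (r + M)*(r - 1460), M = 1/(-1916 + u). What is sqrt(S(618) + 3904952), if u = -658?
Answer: 4*I*sqrt(2966434757)/429 ≈ 507.83*I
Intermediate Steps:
M = -1/2574 (M = 1/(-1916 - 658) = 1/(-2574) = -1/2574 ≈ -0.00038850)
S(r) = 8*(-1460 + r)*(-1/2574 + r) (S(r) = 8*((r - 1/2574)*(r - 1460)) = 8*((-1/2574 + r)*(-1460 + r)) = 8*((-1460 + r)*(-1/2574 + r)) = 8*(-1460 + r)*(-1/2574 + r))
sqrt(S(618) + 3904952) = sqrt((5840/1287 + 8*618**2 - 15032164/1287*618) + 3904952) = sqrt((5840/1287 + 8*381924 - 3096625784/429) + 3904952) = sqrt((5840/1287 + 3055392 - 3096625784/429) + 3904952) = sqrt(-5357582008/1287 + 3904952) = sqrt(-331908784/1287) = 4*I*sqrt(2966434757)/429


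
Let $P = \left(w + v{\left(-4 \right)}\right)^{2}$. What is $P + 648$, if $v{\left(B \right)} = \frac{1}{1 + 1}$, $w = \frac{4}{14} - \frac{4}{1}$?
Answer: $\frac{129033}{196} \approx 658.33$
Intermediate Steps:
$w = - \frac{26}{7}$ ($w = 4 \cdot \frac{1}{14} - 4 = \frac{2}{7} - 4 = - \frac{26}{7} \approx -3.7143$)
$v{\left(B \right)} = \frac{1}{2}$
$P = \frac{2025}{196}$ ($P = \left(- \frac{26}{7} + \frac{1}{2}\right)^{2} = \left(- \frac{45}{14}\right)^{2} = \frac{2025}{196} \approx 10.332$)
$P + 648 = \frac{2025}{196} + 648 = \frac{129033}{196}$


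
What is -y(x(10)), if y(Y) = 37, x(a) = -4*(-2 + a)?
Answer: -37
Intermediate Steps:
x(a) = 8 - 4*a
-y(x(10)) = -1*37 = -37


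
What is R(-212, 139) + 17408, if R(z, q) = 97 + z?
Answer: 17293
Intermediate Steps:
R(-212, 139) + 17408 = (97 - 212) + 17408 = -115 + 17408 = 17293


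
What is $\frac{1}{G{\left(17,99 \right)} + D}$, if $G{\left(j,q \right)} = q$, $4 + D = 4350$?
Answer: $\frac{1}{4445} \approx 0.00022497$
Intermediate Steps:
$D = 4346$ ($D = -4 + 4350 = 4346$)
$\frac{1}{G{\left(17,99 \right)} + D} = \frac{1}{99 + 4346} = \frac{1}{4445}$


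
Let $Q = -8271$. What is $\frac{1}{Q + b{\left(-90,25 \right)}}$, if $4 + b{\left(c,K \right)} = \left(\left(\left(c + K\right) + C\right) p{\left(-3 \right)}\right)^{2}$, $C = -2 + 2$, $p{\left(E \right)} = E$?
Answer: $\frac{1}{29750} \approx 3.3613 \cdot 10^{-5}$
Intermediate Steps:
$C = 0$
$b{\left(c,K \right)} = -4 + \left(- 3 K - 3 c\right)^{2}$ ($b{\left(c,K \right)} = -4 + \left(\left(\left(c + K\right) + 0\right) \left(-3\right)\right)^{2} = -4 + \left(\left(\left(K + c\right) + 0\right) \left(-3\right)\right)^{2} = -4 + \left(\left(K + c\right) \left(-3\right)\right)^{2} = -4 + \left(- 3 K - 3 c\right)^{2}$)
$\frac{1}{Q + b{\left(-90,25 \right)}} = \frac{1}{-8271 - \left(4 - 9 \left(25 - 90\right)^{2}\right)} = \frac{1}{-8271 - \left(4 - 9 \left(-65\right)^{2}\right)} = \frac{1}{-8271 + \left(-4 + 9 \cdot 4225\right)} = \frac{1}{-8271 + \left(-4 + 38025\right)} = \frac{1}{-8271 + 38021} = \frac{1}{29750}$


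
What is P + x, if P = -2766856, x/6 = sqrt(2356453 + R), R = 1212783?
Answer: -2766856 + 12*sqrt(892309) ≈ -2.7555e+6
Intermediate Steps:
x = 12*sqrt(892309) (x = 6*sqrt(2356453 + 1212783) = 6*sqrt(3569236) = 6*(2*sqrt(892309)) = 12*sqrt(892309) ≈ 11335.)
P + x = -2766856 + 12*sqrt(892309)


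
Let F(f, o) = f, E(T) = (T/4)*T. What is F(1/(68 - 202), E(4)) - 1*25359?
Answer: -3398107/134 ≈ -25359.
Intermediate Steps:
E(T) = T²/4 (E(T) = (T*(¼))*T = (T/4)*T = T²/4)
F(1/(68 - 202), E(4)) - 1*25359 = 1/(68 - 202) - 1*25359 = 1/(-134) - 25359 = -1/134 - 25359 = -3398107/134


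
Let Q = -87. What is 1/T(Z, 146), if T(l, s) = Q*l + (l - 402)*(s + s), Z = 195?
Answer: -1/77409 ≈ -1.2918e-5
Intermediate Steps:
T(l, s) = -87*l + 2*s*(-402 + l) (T(l, s) = -87*l + (l - 402)*(s + s) = -87*l + (-402 + l)*(2*s) = -87*l + 2*s*(-402 + l))
1/T(Z, 146) = 1/(-804*146 - 87*195 + 2*195*146) = 1/(-117384 - 16965 + 56940) = 1/(-77409) = -1/77409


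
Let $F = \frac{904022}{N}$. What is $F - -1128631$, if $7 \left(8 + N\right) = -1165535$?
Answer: $\frac{187930829681}{166513} \approx 1.1286 \cdot 10^{6}$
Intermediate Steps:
$N = -166513$ ($N = -8 + \frac{1}{7} \left(-1165535\right) = -8 - 166505 = -166513$)
$F = - \frac{904022}{166513}$ ($F = \frac{904022}{-166513} = 904022 \left(- \frac{1}{166513}\right) = - \frac{904022}{166513} \approx -5.4291$)
$F - -1128631 = - \frac{904022}{166513} - -1128631 = - \frac{904022}{166513} + 1128631 = \frac{187930829681}{166513}$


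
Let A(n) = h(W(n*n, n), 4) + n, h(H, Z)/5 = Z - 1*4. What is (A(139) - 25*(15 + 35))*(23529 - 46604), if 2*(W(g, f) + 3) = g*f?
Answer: 25636325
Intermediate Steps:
W(g, f) = -3 + f*g/2 (W(g, f) = -3 + (g*f)/2 = -3 + (f*g)/2 = -3 + f*g/2)
h(H, Z) = -20 + 5*Z (h(H, Z) = 5*(Z - 1*4) = 5*(Z - 4) = 5*(-4 + Z) = -20 + 5*Z)
A(n) = n (A(n) = (-20 + 5*4) + n = (-20 + 20) + n = 0 + n = n)
(A(139) - 25*(15 + 35))*(23529 - 46604) = (139 - 25*(15 + 35))*(23529 - 46604) = (139 - 25*50)*(-23075) = (139 - 1250)*(-23075) = -1111*(-23075) = 25636325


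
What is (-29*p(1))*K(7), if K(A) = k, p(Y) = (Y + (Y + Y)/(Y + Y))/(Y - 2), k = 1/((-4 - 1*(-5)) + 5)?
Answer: 29/3 ≈ 9.6667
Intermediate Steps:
k = ⅙ (k = 1/((-4 + 5) + 5) = 1/(1 + 5) = 1/6 = ⅙ ≈ 0.16667)
p(Y) = (1 + Y)/(-2 + Y) (p(Y) = (Y + (2*Y)/((2*Y)))/(-2 + Y) = (Y + (2*Y)*(1/(2*Y)))/(-2 + Y) = (Y + 1)/(-2 + Y) = (1 + Y)/(-2 + Y))
K(A) = ⅙
(-29*p(1))*K(7) = -29*(1 + 1)/(-2 + 1)*(⅙) = -29*2/(-1)*(⅙) = -(-29)*2*(⅙) = -29*(-2)*(⅙) = 58*(⅙) = 29/3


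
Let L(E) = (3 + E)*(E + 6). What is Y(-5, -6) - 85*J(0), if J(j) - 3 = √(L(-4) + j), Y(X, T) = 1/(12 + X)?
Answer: -1784/7 - 85*I*√2 ≈ -254.86 - 120.21*I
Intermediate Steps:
L(E) = (3 + E)*(6 + E)
J(j) = 3 + √(-2 + j) (J(j) = 3 + √((18 + (-4)² + 9*(-4)) + j) = 3 + √((18 + 16 - 36) + j) = 3 + √(-2 + j))
Y(-5, -6) - 85*J(0) = 1/(12 - 5) - 85*(3 + √(-2 + 0)) = 1/7 - 85*(3 + √(-2)) = ⅐ - 85*(3 + I*√2) = ⅐ + (-255 - 85*I*√2) = -1784/7 - 85*I*√2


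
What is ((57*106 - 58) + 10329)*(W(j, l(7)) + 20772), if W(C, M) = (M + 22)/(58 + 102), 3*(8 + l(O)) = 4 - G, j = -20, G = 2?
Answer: 40662615763/120 ≈ 3.3885e+8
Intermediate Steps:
l(O) = -22/3 (l(O) = -8 + (4 - 1*2)/3 = -8 + (4 - 2)/3 = -8 + (1/3)*2 = -8 + 2/3 = -22/3)
W(C, M) = 11/80 + M/160 (W(C, M) = (22 + M)/160 = (22 + M)*(1/160) = 11/80 + M/160)
((57*106 - 58) + 10329)*(W(j, l(7)) + 20772) = ((57*106 - 58) + 10329)*((11/80 + (1/160)*(-22/3)) + 20772) = ((6042 - 58) + 10329)*((11/80 - 11/240) + 20772) = (5984 + 10329)*(11/120 + 20772) = 16313*(2492651/120) = 40662615763/120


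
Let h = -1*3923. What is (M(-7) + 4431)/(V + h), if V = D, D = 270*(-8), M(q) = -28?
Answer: -629/869 ≈ -0.72382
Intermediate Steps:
h = -3923
D = -2160
V = -2160
(M(-7) + 4431)/(V + h) = (-28 + 4431)/(-2160 - 3923) = 4403/(-6083) = 4403*(-1/6083) = -629/869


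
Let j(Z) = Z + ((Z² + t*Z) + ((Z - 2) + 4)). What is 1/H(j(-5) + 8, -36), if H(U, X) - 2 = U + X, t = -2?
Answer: 1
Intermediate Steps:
j(Z) = 2 + Z² (j(Z) = Z + ((Z² - 2*Z) + ((Z - 2) + 4)) = Z + ((Z² - 2*Z) + ((-2 + Z) + 4)) = Z + ((Z² - 2*Z) + (2 + Z)) = Z + (2 + Z² - Z) = 2 + Z²)
H(U, X) = 2 + U + X (H(U, X) = 2 + (U + X) = 2 + U + X)
1/H(j(-5) + 8, -36) = 1/(2 + ((2 + (-5)²) + 8) - 36) = 1/(2 + ((2 + 25) + 8) - 36) = 1/(2 + (27 + 8) - 36) = 1/(2 + 35 - 36) = 1/1 = 1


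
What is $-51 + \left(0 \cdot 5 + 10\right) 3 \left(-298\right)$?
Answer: $-8991$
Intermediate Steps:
$-51 + \left(0 \cdot 5 + 10\right) 3 \left(-298\right) = -51 + \left(0 + 10\right) 3 \left(-298\right) = -51 + 10 \cdot 3 \left(-298\right) = -51 + 30 \left(-298\right) = -51 - 8940 = -8991$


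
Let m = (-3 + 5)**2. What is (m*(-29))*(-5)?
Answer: 580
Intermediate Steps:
m = 4 (m = 2**2 = 4)
(m*(-29))*(-5) = (4*(-29))*(-5) = -116*(-5) = 580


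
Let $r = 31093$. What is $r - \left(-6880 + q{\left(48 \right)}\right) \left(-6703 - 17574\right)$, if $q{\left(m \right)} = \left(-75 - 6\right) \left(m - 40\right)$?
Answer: $-182726163$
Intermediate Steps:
$q{\left(m \right)} = 3240 - 81 m$ ($q{\left(m \right)} = - 81 \left(-40 + m\right) = 3240 - 81 m$)
$r - \left(-6880 + q{\left(48 \right)}\right) \left(-6703 - 17574\right) = 31093 - \left(-6880 + \left(3240 - 3888\right)\right) \left(-6703 - 17574\right) = 31093 - \left(-6880 + \left(3240 - 3888\right)\right) \left(-24277\right) = 31093 - \left(-6880 - 648\right) \left(-24277\right) = 31093 - \left(-7528\right) \left(-24277\right) = 31093 - 182757256 = -182726163$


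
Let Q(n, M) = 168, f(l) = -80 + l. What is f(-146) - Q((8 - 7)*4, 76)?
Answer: -394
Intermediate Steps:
f(-146) - Q((8 - 7)*4, 76) = (-80 - 146) - 1*168 = -226 - 168 = -394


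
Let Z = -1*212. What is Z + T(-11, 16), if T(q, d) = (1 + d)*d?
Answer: 60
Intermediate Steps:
T(q, d) = d*(1 + d)
Z = -212
Z + T(-11, 16) = -212 + 16*(1 + 16) = -212 + 16*17 = -212 + 272 = 60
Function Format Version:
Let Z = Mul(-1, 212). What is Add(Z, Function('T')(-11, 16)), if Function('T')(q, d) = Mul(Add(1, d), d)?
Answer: 60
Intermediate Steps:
Function('T')(q, d) = Mul(d, Add(1, d))
Z = -212
Add(Z, Function('T')(-11, 16)) = Add(-212, Mul(16, Add(1, 16))) = Add(-212, Mul(16, 17)) = Add(-212, 272) = 60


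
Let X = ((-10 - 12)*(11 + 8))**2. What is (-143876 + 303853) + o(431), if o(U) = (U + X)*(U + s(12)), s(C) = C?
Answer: 77753642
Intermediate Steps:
X = 174724 (X = (-22*19)**2 = (-418)**2 = 174724)
o(U) = (12 + U)*(174724 + U) (o(U) = (U + 174724)*(U + 12) = (174724 + U)*(12 + U) = (12 + U)*(174724 + U))
(-143876 + 303853) + o(431) = (-143876 + 303853) + (2096688 + 431**2 + 174736*431) = 159977 + (2096688 + 185761 + 75311216) = 159977 + 77593665 = 77753642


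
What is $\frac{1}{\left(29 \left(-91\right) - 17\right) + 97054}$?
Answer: $\frac{1}{94398} \approx 1.0593 \cdot 10^{-5}$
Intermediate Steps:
$\frac{1}{\left(29 \left(-91\right) - 17\right) + 97054} = \frac{1}{\left(-2639 - 17\right) + 97054} = \frac{1}{-2656 + 97054} = \frac{1}{94398}$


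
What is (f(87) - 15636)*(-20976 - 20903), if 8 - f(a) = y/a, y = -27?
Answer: 18979688437/29 ≈ 6.5447e+8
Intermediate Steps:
f(a) = 8 + 27/a (f(a) = 8 - (-27)/a = 8 + 27/a)
(f(87) - 15636)*(-20976 - 20903) = ((8 + 27/87) - 15636)*(-20976 - 20903) = ((8 + 27*(1/87)) - 15636)*(-41879) = ((8 + 9/29) - 15636)*(-41879) = (241/29 - 15636)*(-41879) = -453203/29*(-41879) = 18979688437/29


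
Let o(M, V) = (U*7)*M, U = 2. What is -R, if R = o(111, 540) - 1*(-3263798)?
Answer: -3265352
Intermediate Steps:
o(M, V) = 14*M (o(M, V) = (2*7)*M = 14*M)
R = 3265352 (R = 14*111 - 1*(-3263798) = 1554 + 3263798 = 3265352)
-R = -1*3265352 = -3265352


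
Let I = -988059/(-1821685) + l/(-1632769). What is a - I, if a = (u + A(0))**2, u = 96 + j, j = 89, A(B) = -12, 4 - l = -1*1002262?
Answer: 89020754667283524/2974390795765 ≈ 29929.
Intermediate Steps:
l = 1002266 (l = 4 - (-1)*1002262 = 4 - 1*(-1002262) = 4 + 1002262 = 1002266)
u = 185 (u = 96 + 89 = 185)
a = 29929 (a = (185 - 12)**2 = 173**2 = 29929)
I = -212540832839/2974390795765 (I = -988059/(-1821685) + 1002266/(-1632769) = -988059*(-1/1821685) + 1002266*(-1/1632769) = 988059/1821685 - 1002266/1632769 = -212540832839/2974390795765 ≈ -0.071457)
a - I = 29929 - 1*(-212540832839/2974390795765) = 29929 + 212540832839/2974390795765 = 89020754667283524/2974390795765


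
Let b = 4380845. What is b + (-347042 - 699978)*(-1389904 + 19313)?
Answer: 1435040569665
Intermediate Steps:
b + (-347042 - 699978)*(-1389904 + 19313) = 4380845 + (-347042 - 699978)*(-1389904 + 19313) = 4380845 - 1047020*(-1370591) = 4380845 + 1435036188820 = 1435040569665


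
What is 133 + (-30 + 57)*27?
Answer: 862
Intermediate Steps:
133 + (-30 + 57)*27 = 133 + 27*27 = 133 + 729 = 862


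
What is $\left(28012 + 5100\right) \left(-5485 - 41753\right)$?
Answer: $-1564144656$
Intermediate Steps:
$\left(28012 + 5100\right) \left(-5485 - 41753\right) = 33112 \left(-47238\right) = -1564144656$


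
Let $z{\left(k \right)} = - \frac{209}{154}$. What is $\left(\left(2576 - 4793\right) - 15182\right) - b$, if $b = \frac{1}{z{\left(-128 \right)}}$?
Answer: $- \frac{330567}{19} \approx -17398.0$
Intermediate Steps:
$z{\left(k \right)} = - \frac{19}{14}$ ($z{\left(k \right)} = \left(-209\right) \frac{1}{154} = - \frac{19}{14}$)
$b = - \frac{14}{19}$ ($b = \frac{1}{- \frac{19}{14}} = - \frac{14}{19} \approx -0.73684$)
$\left(\left(2576 - 4793\right) - 15182\right) - b = \left(\left(2576 - 4793\right) - 15182\right) - - \frac{14}{19} = \left(-2217 - 15182\right) + \frac{14}{19} = -17399 + \frac{14}{19} = - \frac{330567}{19}$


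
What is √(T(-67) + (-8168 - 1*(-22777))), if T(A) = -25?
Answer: 2*√3646 ≈ 120.76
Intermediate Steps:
√(T(-67) + (-8168 - 1*(-22777))) = √(-25 + (-8168 - 1*(-22777))) = √(-25 + (-8168 + 22777)) = √(-25 + 14609) = √14584 = 2*√3646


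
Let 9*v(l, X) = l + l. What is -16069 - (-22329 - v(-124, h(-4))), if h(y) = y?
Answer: 56092/9 ≈ 6232.4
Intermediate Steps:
v(l, X) = 2*l/9 (v(l, X) = (l + l)/9 = (2*l)/9 = 2*l/9)
-16069 - (-22329 - v(-124, h(-4))) = -16069 - (-22329 - 2*(-124)/9) = -16069 - (-22329 - 1*(-248/9)) = -16069 - (-22329 + 248/9) = -16069 - 1*(-200713/9) = -16069 + 200713/9 = 56092/9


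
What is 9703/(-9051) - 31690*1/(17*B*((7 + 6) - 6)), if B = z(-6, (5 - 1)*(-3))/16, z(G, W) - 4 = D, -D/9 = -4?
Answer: -16555019/153867 ≈ -107.59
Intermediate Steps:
D = 36 (D = -9*(-4) = 36)
z(G, W) = 40 (z(G, W) = 4 + 36 = 40)
B = 5/2 (B = 40/16 = 40*(1/16) = 5/2 ≈ 2.5000)
9703/(-9051) - 31690*1/(17*B*((7 + 6) - 6)) = 9703/(-9051) - 31690*2/(85*((7 + 6) - 6)) = 9703*(-1/9051) - 31690*2/(85*(13 - 6)) = -9703/9051 - 31690/((17*7)*(5/2)) = -9703/9051 - 31690/(119*(5/2)) = -9703/9051 - 31690/595/2 = -9703/9051 - 31690*2/595 = -9703/9051 - 12676/119 = -16555019/153867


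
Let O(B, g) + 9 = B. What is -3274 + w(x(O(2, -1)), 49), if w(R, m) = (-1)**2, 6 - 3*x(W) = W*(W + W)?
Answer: -3273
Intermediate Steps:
O(B, g) = -9 + B
x(W) = 2 - 2*W**2/3 (x(W) = 2 - W*(W + W)/3 = 2 - W*2*W/3 = 2 - 2*W**2/3)
w(R, m) = 1
-3274 + w(x(O(2, -1)), 49) = -3274 + 1 = -3273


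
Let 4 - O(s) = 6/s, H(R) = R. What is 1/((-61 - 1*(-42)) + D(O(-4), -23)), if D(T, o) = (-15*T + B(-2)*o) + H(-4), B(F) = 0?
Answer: -2/211 ≈ -0.0094787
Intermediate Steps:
O(s) = 4 - 6/s
D(T, o) = -4 - 15*T (D(T, o) = (-15*T + 0*o) - 4 = (-15*T + 0) - 4 = -15*T - 4 = -4 - 15*T)
1/((-61 - 1*(-42)) + D(O(-4), -23)) = 1/((-61 - 1*(-42)) + (-4 - 15*(4 - 6/(-4)))) = 1/((-61 + 42) + (-4 - 15*(4 - 6*(-¼)))) = 1/(-19 + (-4 - 15*(4 + 3/2))) = 1/(-19 + (-4 - 15*11/2)) = 1/(-19 + (-4 - 165/2)) = 1/(-19 - 173/2) = 1/(-211/2) = -2/211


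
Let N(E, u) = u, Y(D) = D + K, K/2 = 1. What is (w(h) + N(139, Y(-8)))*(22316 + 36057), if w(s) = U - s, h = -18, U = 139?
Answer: 8814323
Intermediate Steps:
K = 2 (K = 2*1 = 2)
Y(D) = 2 + D (Y(D) = D + 2 = 2 + D)
w(s) = 139 - s
(w(h) + N(139, Y(-8)))*(22316 + 36057) = ((139 - 1*(-18)) + (2 - 8))*(22316 + 36057) = ((139 + 18) - 6)*58373 = (157 - 6)*58373 = 151*58373 = 8814323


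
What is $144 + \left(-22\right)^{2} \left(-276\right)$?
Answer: $-133440$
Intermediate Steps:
$144 + \left(-22\right)^{2} \left(-276\right) = 144 + 484 \left(-276\right) = 144 - 133584 = -133440$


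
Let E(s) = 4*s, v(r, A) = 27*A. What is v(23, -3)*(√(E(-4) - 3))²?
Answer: 1539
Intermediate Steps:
v(23, -3)*(√(E(-4) - 3))² = (27*(-3))*(√(4*(-4) - 3))² = -81*(√(-16 - 3))² = -81*(√(-19))² = -81*(I*√19)² = -81*(-19) = 1539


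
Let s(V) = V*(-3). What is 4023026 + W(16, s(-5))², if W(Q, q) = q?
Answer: 4023251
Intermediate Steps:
s(V) = -3*V
4023026 + W(16, s(-5))² = 4023026 + (-3*(-5))² = 4023026 + 15² = 4023026 + 225 = 4023251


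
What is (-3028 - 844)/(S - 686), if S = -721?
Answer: 3872/1407 ≈ 2.7520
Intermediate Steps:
(-3028 - 844)/(S - 686) = (-3028 - 844)/(-721 - 686) = -3872/(-1407) = -3872*(-1/1407) = 3872/1407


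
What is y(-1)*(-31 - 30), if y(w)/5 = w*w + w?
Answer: 0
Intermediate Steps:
y(w) = 5*w + 5*w² (y(w) = 5*(w*w + w) = 5*(w² + w) = 5*(w + w²) = 5*w + 5*w²)
y(-1)*(-31 - 30) = (5*(-1)*(1 - 1))*(-31 - 30) = (5*(-1)*0)*(-61) = 0*(-61) = 0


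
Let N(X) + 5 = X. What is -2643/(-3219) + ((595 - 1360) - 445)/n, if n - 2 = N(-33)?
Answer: 665023/19314 ≈ 34.432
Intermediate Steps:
N(X) = -5 + X
n = -36 (n = 2 + (-5 - 33) = 2 - 38 = -36)
-2643/(-3219) + ((595 - 1360) - 445)/n = -2643/(-3219) + ((595 - 1360) - 445)/(-36) = -2643*(-1/3219) + (-765 - 445)*(-1/36) = 881/1073 - 1210*(-1/36) = 881/1073 + 605/18 = 665023/19314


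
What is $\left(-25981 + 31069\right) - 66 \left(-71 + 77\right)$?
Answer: $4692$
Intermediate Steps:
$\left(-25981 + 31069\right) - 66 \left(-71 + 77\right) = 5088 - 396 = 4692$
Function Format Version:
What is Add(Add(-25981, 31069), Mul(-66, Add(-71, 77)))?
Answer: 4692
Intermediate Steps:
Add(Add(-25981, 31069), Mul(-66, Add(-71, 77))) = Add(5088, Mul(-66, 6)) = Add(5088, -396) = 4692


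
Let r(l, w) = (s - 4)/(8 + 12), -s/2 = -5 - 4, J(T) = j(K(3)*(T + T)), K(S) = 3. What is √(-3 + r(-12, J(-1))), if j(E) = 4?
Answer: I*√230/10 ≈ 1.5166*I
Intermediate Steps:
J(T) = 4
s = 18 (s = -2*(-5 - 4) = -2*(-9) = 18)
r(l, w) = 7/10 (r(l, w) = (18 - 4)/(8 + 12) = 14/20 = 14*(1/20) = 7/10)
√(-3 + r(-12, J(-1))) = √(-3 + 7/10) = √(-23/10) = I*√230/10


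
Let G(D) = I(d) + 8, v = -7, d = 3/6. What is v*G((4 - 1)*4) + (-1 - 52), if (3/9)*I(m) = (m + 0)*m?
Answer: -457/4 ≈ -114.25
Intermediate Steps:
d = ½ (d = 3*(⅙) = ½ ≈ 0.50000)
I(m) = 3*m² (I(m) = 3*((m + 0)*m) = 3*(m*m) = 3*m²)
G(D) = 35/4 (G(D) = 3*(½)² + 8 = 3*(¼) + 8 = ¾ + 8 = 35/4)
v*G((4 - 1)*4) + (-1 - 52) = -7*35/4 + (-1 - 52) = -245/4 - 53 = -457/4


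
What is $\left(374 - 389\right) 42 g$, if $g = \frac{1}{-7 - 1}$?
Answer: $\frac{315}{4} \approx 78.75$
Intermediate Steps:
$g = - \frac{1}{8}$ ($g = \frac{1}{-8} = - \frac{1}{8} \approx -0.125$)
$\left(374 - 389\right) 42 g = \left(374 - 389\right) 42 \left(- \frac{1}{8}\right) = \left(-15\right) \left(- \frac{21}{4}\right) = \frac{315}{4}$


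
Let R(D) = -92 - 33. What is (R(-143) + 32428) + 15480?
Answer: 47783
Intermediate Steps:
R(D) = -125
(R(-143) + 32428) + 15480 = (-125 + 32428) + 15480 = 32303 + 15480 = 47783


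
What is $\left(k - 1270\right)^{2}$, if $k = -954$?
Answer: $4946176$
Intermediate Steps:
$\left(k - 1270\right)^{2} = \left(-954 - 1270\right)^{2} = \left(-2224\right)^{2} = 4946176$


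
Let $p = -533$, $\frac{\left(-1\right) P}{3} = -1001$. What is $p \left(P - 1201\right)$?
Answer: $-960466$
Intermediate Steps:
$P = 3003$ ($P = \left(-3\right) \left(-1001\right) = 3003$)
$p \left(P - 1201\right) = - 533 \left(3003 - 1201\right) = \left(-533\right) 1802 = -960466$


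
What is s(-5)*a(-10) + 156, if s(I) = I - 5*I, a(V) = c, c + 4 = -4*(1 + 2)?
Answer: -164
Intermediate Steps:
c = -16 (c = -4 - 4*(1 + 2) = -4 - 4*3 = -4 - 12 = -16)
a(V) = -16
s(I) = -4*I
s(-5)*a(-10) + 156 = -4*(-5)*(-16) + 156 = 20*(-16) + 156 = -320 + 156 = -164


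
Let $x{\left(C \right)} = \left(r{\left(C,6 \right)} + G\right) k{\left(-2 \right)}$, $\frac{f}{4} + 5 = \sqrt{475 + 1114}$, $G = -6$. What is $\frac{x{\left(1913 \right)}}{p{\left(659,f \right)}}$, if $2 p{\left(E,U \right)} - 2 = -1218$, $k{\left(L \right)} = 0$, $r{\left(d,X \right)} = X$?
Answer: $0$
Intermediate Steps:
$f = -20 + 4 \sqrt{1589}$ ($f = -20 + 4 \sqrt{475 + 1114} = -20 + 4 \sqrt{1589} \approx 139.45$)
$p{\left(E,U \right)} = -608$ ($p{\left(E,U \right)} = 1 + \frac{1}{2} \left(-1218\right) = 1 - 609 = -608$)
$x{\left(C \right)} = 0$ ($x{\left(C \right)} = \left(6 - 6\right) 0 = 0 \cdot 0 = 0$)
$\frac{x{\left(1913 \right)}}{p{\left(659,f \right)}} = \frac{0}{-608} = 0 \left(- \frac{1}{608}\right) = 0$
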